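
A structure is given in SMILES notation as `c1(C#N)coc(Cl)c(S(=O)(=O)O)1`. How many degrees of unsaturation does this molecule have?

5

Atom tally by fragment:
  furan ring core → C:4 H:4 O:1
  (− 3 ring H displaced by substituents)
  + CN → C:1 N:1
  + Cl → Cl:1
  + SO3H → S:1 O:3 H:1
Element totals:
  C: 5
  H: 2
  Cl: 1
  N: 1
  O: 4
  S: 1
Molecular formula: C5H2ClNO4S.
DoU = (2C + 2 + N − H − X) / 2 = (2·5 + 2 + 1 − 2 − 1) / 2 = 5.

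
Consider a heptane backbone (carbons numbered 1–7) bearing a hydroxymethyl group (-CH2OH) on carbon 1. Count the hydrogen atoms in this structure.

Atom tally by fragment:
  HOCH2CH2 → C:2 H:5 O:1
  CH2 → C:1 H:2
  CH2 → C:1 H:2
  CH2 → C:1 H:2
  CH2 → C:1 H:2
  CH2 → C:1 H:2
  CH3 → C:1 H:3
Element totals:
  C: 8
  H: 18
  O: 1

18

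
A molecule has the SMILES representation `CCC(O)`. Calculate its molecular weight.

60.10 g/mol

Atom tally by fragment:
  CH3 → C:1 H:3
  CH2 → C:1 H:2
  CH2OH → C:1 H:3 O:1
Element totals:
  C: 3
  H: 8
  O: 1
Molecular formula: C3H8O.
  M = 3(12.011) + 8(1.008) + 15.999
    = 36.033 + 8.064 + 15.999 = 60.096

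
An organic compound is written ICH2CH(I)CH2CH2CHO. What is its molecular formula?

C5H8I2O

Element totals:
  C: 5
  H: 8
  I: 2
  O: 1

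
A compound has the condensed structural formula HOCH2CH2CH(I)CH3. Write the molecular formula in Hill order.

Atom tally by fragment:
  HOCH2 → C:1 H:3 O:1
  CH2 → C:1 H:2
  CH(I) → C:1 H:1 I:1
  CH3 → C:1 H:3
Element totals:
  C: 4
  H: 9
  I: 1
  O: 1

C4H9IO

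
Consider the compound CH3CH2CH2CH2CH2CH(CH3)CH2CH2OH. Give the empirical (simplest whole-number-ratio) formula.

Element totals:
  C: 9
  H: 20
  O: 1
Molecular formula: C9H20O.
gcd of subscripts (9, 20, 1) = 1, so the empirical formula equals the molecular formula.

C9H20O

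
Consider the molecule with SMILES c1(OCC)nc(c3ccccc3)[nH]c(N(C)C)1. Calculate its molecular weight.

Atom tally by fragment:
  imidazole ring core → C:3 H:4 N:2
  (− 3 ring H displaced by substituents)
  + OC2H5 → C:2 H:5 O:1
  + C6H5 → C:6 H:5
  + N(CH3)2 → N:1 C:2 H:6
Element totals:
  C: 13
  H: 17
  N: 3
  O: 1
Molecular formula: C13H17N3O.
  M = 13(12.011) + 17(1.008) + 3(14.007) + 15.999
    = 156.143 + 17.136 + 42.021 + 15.999 = 231.299

231.30 g/mol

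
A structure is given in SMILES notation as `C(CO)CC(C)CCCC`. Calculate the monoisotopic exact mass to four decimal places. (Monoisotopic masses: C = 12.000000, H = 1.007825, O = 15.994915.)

Atom tally by fragment:
  HOCH2CH2 → C:2 H:5 O:1
  CH2 → C:1 H:2
  CH(CH3) → C:2 H:4
  CH2 → C:1 H:2
  CH2 → C:1 H:2
  CH2 → C:1 H:2
  CH3 → C:1 H:3
Element totals:
  C: 9
  H: 20
  O: 1
Molecular formula: C9H20O.
  M = 9(12.0) + 20(1.007825) + 15.994915
    = 108.000000 + 20.156500 + 15.994915 = 144.151415

144.1514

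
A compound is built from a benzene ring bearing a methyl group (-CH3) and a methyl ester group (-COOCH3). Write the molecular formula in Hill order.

Atom tally by fragment:
  benzene ring core → C:6 H:6
  (− 2 ring H displaced by substituents)
  + CH3 → C:1 H:3
  + COOCH3 → C:2 H:3 O:2
Element totals:
  C: 9
  H: 10
  O: 2

C9H10O2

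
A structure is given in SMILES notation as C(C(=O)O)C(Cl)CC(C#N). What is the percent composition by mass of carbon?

Atom tally by fragment:
  HOOCCH2 → C:2 H:3 O:2
  CH(Cl) → C:1 H:1 Cl:1
  CH2 → C:1 H:2
  CH2CN → C:2 H:2 N:1
Element totals:
  C: 6
  H: 8
  Cl: 1
  N: 1
  O: 2
Molecular formula: C6H8ClNO2.
Molar mass = 161.585 g/mol.
Mass from C: 6 × 12.011 = 72.066 g/mol.
%C = 72.066 / 161.585 × 100 = 44.60%.

44.60%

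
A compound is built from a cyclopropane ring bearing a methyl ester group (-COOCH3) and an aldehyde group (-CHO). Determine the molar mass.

128.13 g/mol

Atom tally by fragment:
  cyclopropane ring core → C:3 H:6
  (− 2 ring H displaced by substituents)
  + COOCH3 → C:2 H:3 O:2
  + CHO → C:1 H:1 O:1
Element totals:
  C: 6
  H: 8
  O: 3
Molecular formula: C6H8O3.
  M = 6(12.011) + 8(1.008) + 3(15.999)
    = 72.066 + 8.064 + 47.997 = 128.127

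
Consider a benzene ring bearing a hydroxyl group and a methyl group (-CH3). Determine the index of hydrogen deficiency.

Atom tally by fragment:
  benzene ring core → C:6 H:6
  (− 2 ring H displaced by substituents)
  + OH → O:1 H:1
  + CH3 → C:1 H:3
Element totals:
  C: 7
  H: 8
  O: 1
Molecular formula: C7H8O.
DoU = (2C + 2 + N − H − X) / 2 = (2·7 + 2 + 0 − 8 − 0) / 2 = 4.

4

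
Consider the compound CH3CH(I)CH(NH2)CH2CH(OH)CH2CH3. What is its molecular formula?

Element totals:
  C: 7
  H: 16
  I: 1
  N: 1
  O: 1

C7H16INO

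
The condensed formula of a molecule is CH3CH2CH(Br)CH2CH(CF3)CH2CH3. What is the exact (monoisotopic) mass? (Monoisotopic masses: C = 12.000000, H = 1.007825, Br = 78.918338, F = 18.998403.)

246.0231

Element totals:
  C: 8
  H: 14
  Br: 1
  F: 3
Molecular formula: C8H14BrF3.
  M = 8(12.0) + 14(1.007825) + 78.918338 + 3(18.998403)
    = 96.000000 + 14.109550 + 78.918338 + 56.995209 = 246.023097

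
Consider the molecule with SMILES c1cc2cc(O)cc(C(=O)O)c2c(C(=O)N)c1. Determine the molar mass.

231.21 g/mol

Atom tally by fragment:
  naphthalene ring system core → C:10 H:8
  (− 3 ring H displaced by substituents)
  + OH → O:1 H:1
  + COOH → C:1 H:1 O:2
  + CONH2 → C:1 H:2 O:1 N:1
Element totals:
  C: 12
  H: 9
  N: 1
  O: 4
Molecular formula: C12H9NO4.
  M = 12(12.011) + 9(1.008) + 14.007 + 4(15.999)
    = 144.132 + 9.072 + 14.007 + 63.996 = 231.207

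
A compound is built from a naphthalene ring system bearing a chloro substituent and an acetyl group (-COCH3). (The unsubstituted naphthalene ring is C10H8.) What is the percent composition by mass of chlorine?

17.32%

Atom tally by fragment:
  naphthalene ring system core → C:10 H:8
  (− 2 ring H displaced by substituents)
  + Cl → Cl:1
  + COCH3 → C:2 H:3 O:1
Element totals:
  C: 12
  H: 9
  Cl: 1
  O: 1
Molecular formula: C12H9ClO.
Molar mass = 204.653 g/mol.
Mass from Cl: 1 × 35.45 = 35.450 g/mol.
%Cl = 35.450 / 204.653 × 100 = 17.32%.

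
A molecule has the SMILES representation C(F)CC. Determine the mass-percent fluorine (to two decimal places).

30.60%

Atom tally by fragment:
  FCH2 → C:1 H:2 F:1
  CH2 → C:1 H:2
  CH3 → C:1 H:3
Element totals:
  C: 3
  H: 7
  F: 1
Molecular formula: C3H7F.
Molar mass = 62.087 g/mol.
Mass from F: 1 × 18.998 = 18.998 g/mol.
%F = 18.998 / 62.087 × 100 = 30.60%.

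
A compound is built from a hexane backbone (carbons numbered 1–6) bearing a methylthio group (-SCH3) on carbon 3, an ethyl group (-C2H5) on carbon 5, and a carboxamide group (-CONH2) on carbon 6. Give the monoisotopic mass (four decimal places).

Atom tally by fragment:
  CH3 → C:1 H:3
  CH2 → C:1 H:2
  CH(SCH3) → C:2 H:4 S:1
  CH2 → C:1 H:2
  CH(C2H5) → C:3 H:6
  CH2CONH2 → C:2 H:4 O:1 N:1
Element totals:
  C: 10
  H: 21
  N: 1
  O: 1
  S: 1
Molecular formula: C10H21NOS.
  M = 10(12.0) + 21(1.007825) + 14.003074 + 15.994915 + 31.972071
    = 120.000000 + 21.164325 + 14.003074 + 15.994915 + 31.972071 = 203.134385

203.1344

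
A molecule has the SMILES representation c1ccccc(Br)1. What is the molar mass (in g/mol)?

Atom tally by fragment:
  benzene ring core → C:6 H:6
  (− 1 ring H displaced by substituents)
  + Br → Br:1
Element totals:
  C: 6
  H: 5
  Br: 1
Molecular formula: C6H5Br.
  M = 6(12.011) + 5(1.008) + 79.904
    = 72.066 + 5.040 + 79.904 = 157.010

157.01 g/mol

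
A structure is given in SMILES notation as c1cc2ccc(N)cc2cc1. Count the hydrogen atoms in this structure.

9

Atom tally by fragment:
  naphthalene ring system core → C:10 H:8
  (− 1 ring H displaced by substituents)
  + NH2 → N:1 H:2
Element totals:
  C: 10
  H: 9
  N: 1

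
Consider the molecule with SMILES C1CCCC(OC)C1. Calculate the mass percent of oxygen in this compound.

Atom tally by fragment:
  cyclohexane ring core → C:6 H:12
  (− 1 ring H displaced by substituents)
  + OCH3 → C:1 H:3 O:1
Element totals:
  C: 7
  H: 14
  O: 1
Molecular formula: C7H14O.
Molar mass = 114.188 g/mol.
Mass from O: 1 × 15.999 = 15.999 g/mol.
%O = 15.999 / 114.188 × 100 = 14.01%.

14.01%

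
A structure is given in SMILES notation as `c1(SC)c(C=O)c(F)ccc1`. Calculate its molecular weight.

170.20 g/mol

Atom tally by fragment:
  benzene ring core → C:6 H:6
  (− 3 ring H displaced by substituents)
  + SCH3 → C:1 H:3 S:1
  + CHO → C:1 H:1 O:1
  + F → F:1
Element totals:
  C: 8
  H: 7
  F: 1
  O: 1
  S: 1
Molecular formula: C8H7FOS.
  M = 8(12.011) + 7(1.008) + 18.998 + 15.999 + 32.06
    = 96.088 + 7.056 + 18.998 + 15.999 + 32.060 = 170.201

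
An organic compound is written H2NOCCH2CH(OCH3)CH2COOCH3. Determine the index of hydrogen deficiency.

Atom tally by fragment:
  H2NOCCH2 → C:2 H:4 O:1 N:1
  CH(OCH3) → C:2 H:4 O:1
  CH2COOCH3 → C:3 H:5 O:2
Element totals:
  C: 7
  H: 13
  N: 1
  O: 4
Molecular formula: C7H13NO4.
DoU = (2C + 2 + N − H − X) / 2 = (2·7 + 2 + 1 − 13 − 0) / 2 = 2.

2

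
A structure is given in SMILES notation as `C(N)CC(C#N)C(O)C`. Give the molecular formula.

Atom tally by fragment:
  H2NCH2 → C:1 H:4 N:1
  CH2 → C:1 H:2
  CH(CN) → C:2 H:1 N:1
  CH(OH) → C:1 H:2 O:1
  CH3 → C:1 H:3
Element totals:
  C: 6
  H: 12
  N: 2
  O: 1

C6H12N2O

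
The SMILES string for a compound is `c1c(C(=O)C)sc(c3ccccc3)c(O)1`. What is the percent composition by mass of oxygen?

14.66%

Atom tally by fragment:
  thiophene ring core → C:4 H:4 S:1
  (− 3 ring H displaced by substituents)
  + COCH3 → C:2 H:3 O:1
  + C6H5 → C:6 H:5
  + OH → O:1 H:1
Element totals:
  C: 12
  H: 10
  O: 2
  S: 1
Molecular formula: C12H10O2S.
Molar mass = 218.270 g/mol.
Mass from O: 2 × 15.999 = 31.998 g/mol.
%O = 31.998 / 218.270 × 100 = 14.66%.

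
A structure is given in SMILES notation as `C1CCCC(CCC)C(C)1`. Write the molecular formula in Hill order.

Atom tally by fragment:
  cyclohexane ring core → C:6 H:12
  (− 2 ring H displaced by substituents)
  + CH2CH2CH3 → C:3 H:7
  + CH3 → C:1 H:3
Element totals:
  C: 10
  H: 20

C10H20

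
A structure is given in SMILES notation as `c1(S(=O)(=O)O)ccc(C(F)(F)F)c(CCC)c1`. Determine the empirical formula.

C10H11F3O3S

Atom tally by fragment:
  benzene ring core → C:6 H:6
  (− 3 ring H displaced by substituents)
  + SO3H → S:1 O:3 H:1
  + CF3 → C:1 F:3
  + CH2CH2CH3 → C:3 H:7
Element totals:
  C: 10
  H: 11
  F: 3
  O: 3
  S: 1
Molecular formula: C10H11F3O3S.
gcd of subscripts (10, 3, 11, 3, 1) = 1, so the empirical formula equals the molecular formula.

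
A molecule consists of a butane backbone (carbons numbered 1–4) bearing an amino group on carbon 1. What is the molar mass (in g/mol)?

Atom tally by fragment:
  H2NCH2 → C:1 H:4 N:1
  CH2 → C:1 H:2
  CH2 → C:1 H:2
  CH3 → C:1 H:3
Element totals:
  C: 4
  H: 11
  N: 1
Molecular formula: C4H11N.
  M = 4(12.011) + 11(1.008) + 14.007
    = 48.044 + 11.088 + 14.007 = 73.139

73.14 g/mol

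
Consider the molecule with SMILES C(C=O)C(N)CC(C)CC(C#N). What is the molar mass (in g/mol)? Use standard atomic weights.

168.24 g/mol

Atom tally by fragment:
  OHCCH2 → C:2 H:3 O:1
  CH(NH2) → C:1 H:3 N:1
  CH2 → C:1 H:2
  CH(CH3) → C:2 H:4
  CH2 → C:1 H:2
  CH2CN → C:2 H:2 N:1
Element totals:
  C: 9
  H: 16
  N: 2
  O: 1
Molecular formula: C9H16N2O.
  M = 9(12.011) + 16(1.008) + 2(14.007) + 15.999
    = 108.099 + 16.128 + 28.014 + 15.999 = 168.240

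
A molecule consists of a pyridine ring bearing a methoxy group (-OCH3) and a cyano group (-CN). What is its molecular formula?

Atom tally by fragment:
  pyridine ring core → C:5 H:5 N:1
  (− 2 ring H displaced by substituents)
  + OCH3 → C:1 H:3 O:1
  + CN → C:1 N:1
Element totals:
  C: 7
  H: 6
  N: 2
  O: 1

C7H6N2O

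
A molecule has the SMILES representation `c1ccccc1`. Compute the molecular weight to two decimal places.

Atom tally by fragment:
  benzene ring core → C:6 H:6
Element totals:
  C: 6
  H: 6
Molecular formula: C6H6.
  M = 6(12.011) + 6(1.008)
    = 72.066 + 6.048 = 78.114

78.11 g/mol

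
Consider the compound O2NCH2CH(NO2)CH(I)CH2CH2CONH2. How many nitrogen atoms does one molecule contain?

Element totals:
  C: 6
  H: 10
  I: 1
  N: 3
  O: 5

3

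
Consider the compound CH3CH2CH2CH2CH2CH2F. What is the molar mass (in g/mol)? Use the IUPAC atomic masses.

Atom tally by fragment:
  CH3 → C:1 H:3
  CH2 → C:1 H:2
  CH2 → C:1 H:2
  CH2 → C:1 H:2
  CH2 → C:1 H:2
  CH2F → C:1 H:2 F:1
Element totals:
  C: 6
  H: 13
  F: 1
Molecular formula: C6H13F.
  M = 6(12.011) + 13(1.008) + 18.998
    = 72.066 + 13.104 + 18.998 = 104.168

104.17 g/mol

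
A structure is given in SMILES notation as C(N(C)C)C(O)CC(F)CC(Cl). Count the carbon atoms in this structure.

Atom tally by fragment:
  (CH3)2NCH2 → C:3 H:8 N:1
  CH(OH) → C:1 H:2 O:1
  CH2 → C:1 H:2
  CH(F) → C:1 H:1 F:1
  CH2 → C:1 H:2
  CH2Cl → C:1 H:2 Cl:1
Element totals:
  C: 8
  H: 17
  Cl: 1
  F: 1
  N: 1
  O: 1

8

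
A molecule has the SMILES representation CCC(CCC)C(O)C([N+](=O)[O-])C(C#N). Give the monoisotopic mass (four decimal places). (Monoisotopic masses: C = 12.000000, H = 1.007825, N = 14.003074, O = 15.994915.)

214.1317

Atom tally by fragment:
  CH3 → C:1 H:3
  CH2 → C:1 H:2
  CH(CH2CH2CH3) → C:4 H:8
  CH(OH) → C:1 H:2 O:1
  CH(NO2) → C:1 H:1 N:1 O:2
  CH2CN → C:2 H:2 N:1
Element totals:
  C: 10
  H: 18
  N: 2
  O: 3
Molecular formula: C10H18N2O3.
  M = 10(12.0) + 18(1.007825) + 2(14.003074) + 3(15.994915)
    = 120.000000 + 18.140850 + 28.006148 + 47.984745 = 214.131743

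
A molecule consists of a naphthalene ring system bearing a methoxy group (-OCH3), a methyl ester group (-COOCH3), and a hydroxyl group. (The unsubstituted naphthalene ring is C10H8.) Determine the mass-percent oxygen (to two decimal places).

27.56%

Atom tally by fragment:
  naphthalene ring system core → C:10 H:8
  (− 3 ring H displaced by substituents)
  + OCH3 → C:1 H:3 O:1
  + COOCH3 → C:2 H:3 O:2
  + OH → O:1 H:1
Element totals:
  C: 13
  H: 12
  O: 4
Molecular formula: C13H12O4.
Molar mass = 232.235 g/mol.
Mass from O: 4 × 15.999 = 63.996 g/mol.
%O = 63.996 / 232.235 × 100 = 27.56%.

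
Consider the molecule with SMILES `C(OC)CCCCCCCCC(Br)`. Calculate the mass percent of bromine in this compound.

31.81%

Atom tally by fragment:
  CH3OCH2 → C:2 H:5 O:1
  CH2 → C:1 H:2
  CH2 → C:1 H:2
  CH2 → C:1 H:2
  CH2 → C:1 H:2
  CH2 → C:1 H:2
  CH2 → C:1 H:2
  CH2 → C:1 H:2
  CH2 → C:1 H:2
  CH2Br → C:1 H:2 Br:1
Element totals:
  C: 11
  H: 23
  Br: 1
  O: 1
Molecular formula: C11H23BrO.
Molar mass = 251.208 g/mol.
Mass from Br: 1 × 79.904 = 79.904 g/mol.
%Br = 79.904 / 251.208 × 100 = 31.81%.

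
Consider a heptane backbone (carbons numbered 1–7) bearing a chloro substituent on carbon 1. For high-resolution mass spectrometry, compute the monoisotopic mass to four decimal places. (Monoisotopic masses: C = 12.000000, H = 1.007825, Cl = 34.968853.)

Atom tally by fragment:
  ClCH2 → C:1 H:2 Cl:1
  CH2 → C:1 H:2
  CH2 → C:1 H:2
  CH2 → C:1 H:2
  CH2 → C:1 H:2
  CH2 → C:1 H:2
  CH3 → C:1 H:3
Element totals:
  C: 7
  H: 15
  Cl: 1
Molecular formula: C7H15Cl.
  M = 7(12.0) + 15(1.007825) + 34.968853
    = 84.000000 + 15.117375 + 34.968853 = 134.086228

134.0862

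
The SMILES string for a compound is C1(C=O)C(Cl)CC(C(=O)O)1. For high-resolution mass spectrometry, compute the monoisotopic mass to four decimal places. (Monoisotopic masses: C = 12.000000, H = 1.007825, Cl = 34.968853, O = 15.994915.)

162.0084

Atom tally by fragment:
  cyclobutane ring core → C:4 H:8
  (− 3 ring H displaced by substituents)
  + CHO → C:1 H:1 O:1
  + Cl → Cl:1
  + COOH → C:1 H:1 O:2
Element totals:
  C: 6
  H: 7
  Cl: 1
  O: 3
Molecular formula: C6H7ClO3.
  M = 6(12.0) + 7(1.007825) + 34.968853 + 3(15.994915)
    = 72.000000 + 7.054775 + 34.968853 + 47.984745 = 162.008373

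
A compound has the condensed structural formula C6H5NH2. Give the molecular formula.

C6H7N

Atom tally by fragment:
  benzene ring core → C:6 H:6
  (− 1 ring H displaced by substituents)
  + NH2 → N:1 H:2
Element totals:
  C: 6
  H: 7
  N: 1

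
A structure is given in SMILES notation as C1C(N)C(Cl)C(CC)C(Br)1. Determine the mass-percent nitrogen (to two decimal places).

6.18%

Atom tally by fragment:
  cyclopentane ring core → C:5 H:10
  (− 4 ring H displaced by substituents)
  + NH2 → N:1 H:2
  + Cl → Cl:1
  + C2H5 → C:2 H:5
  + Br → Br:1
Element totals:
  C: 7
  H: 13
  Br: 1
  Cl: 1
  N: 1
Molecular formula: C7H13BrClN.
Molar mass = 226.542 g/mol.
Mass from N: 1 × 14.007 = 14.007 g/mol.
%N = 14.007 / 226.542 × 100 = 6.18%.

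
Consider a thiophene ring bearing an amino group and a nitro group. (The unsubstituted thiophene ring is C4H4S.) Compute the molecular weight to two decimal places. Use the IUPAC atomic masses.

Atom tally by fragment:
  thiophene ring core → C:4 H:4 S:1
  (− 2 ring H displaced by substituents)
  + NH2 → N:1 H:2
  + NO2 → N:1 O:2
Element totals:
  C: 4
  H: 4
  N: 2
  O: 2
  S: 1
Molecular formula: C4H4N2O2S.
  M = 4(12.011) + 4(1.008) + 2(14.007) + 2(15.999) + 32.06
    = 48.044 + 4.032 + 28.014 + 31.998 + 32.060 = 144.148

144.15 g/mol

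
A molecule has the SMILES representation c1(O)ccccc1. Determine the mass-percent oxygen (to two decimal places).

Atom tally by fragment:
  benzene ring core → C:6 H:6
  (− 1 ring H displaced by substituents)
  + OH → O:1 H:1
Element totals:
  C: 6
  H: 6
  O: 1
Molecular formula: C6H6O.
Molar mass = 94.113 g/mol.
Mass from O: 1 × 15.999 = 15.999 g/mol.
%O = 15.999 / 94.113 × 100 = 17.00%.

17.00%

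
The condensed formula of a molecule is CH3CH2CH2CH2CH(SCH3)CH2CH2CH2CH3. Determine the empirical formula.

Atom tally by fragment:
  CH3 → C:1 H:3
  CH2 → C:1 H:2
  CH2 → C:1 H:2
  CH2 → C:1 H:2
  CH(SCH3) → C:2 H:4 S:1
  CH2 → C:1 H:2
  CH2 → C:1 H:2
  CH2 → C:1 H:2
  CH3 → C:1 H:3
Element totals:
  C: 10
  H: 22
  S: 1
Molecular formula: C10H22S.
gcd of subscripts (10, 22, 1) = 1, so the empirical formula equals the molecular formula.

C10H22S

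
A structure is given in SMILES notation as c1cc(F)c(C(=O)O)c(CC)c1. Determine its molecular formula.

Atom tally by fragment:
  benzene ring core → C:6 H:6
  (− 3 ring H displaced by substituents)
  + F → F:1
  + COOH → C:1 H:1 O:2
  + C2H5 → C:2 H:5
Element totals:
  C: 9
  H: 9
  F: 1
  O: 2

C9H9FO2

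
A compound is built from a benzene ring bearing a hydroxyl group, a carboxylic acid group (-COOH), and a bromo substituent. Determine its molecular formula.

C7H5BrO3

Atom tally by fragment:
  benzene ring core → C:6 H:6
  (− 3 ring H displaced by substituents)
  + OH → O:1 H:1
  + COOH → C:1 H:1 O:2
  + Br → Br:1
Element totals:
  C: 7
  H: 5
  Br: 1
  O: 3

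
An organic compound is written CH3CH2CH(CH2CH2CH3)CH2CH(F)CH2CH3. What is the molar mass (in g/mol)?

Atom tally by fragment:
  CH3 → C:1 H:3
  CH2 → C:1 H:2
  CH(CH2CH2CH3) → C:4 H:8
  CH2 → C:1 H:2
  CH(F) → C:1 H:1 F:1
  CH2 → C:1 H:2
  CH3 → C:1 H:3
Element totals:
  C: 10
  H: 21
  F: 1
Molecular formula: C10H21F.
  M = 10(12.011) + 21(1.008) + 18.998
    = 120.110 + 21.168 + 18.998 = 160.276

160.28 g/mol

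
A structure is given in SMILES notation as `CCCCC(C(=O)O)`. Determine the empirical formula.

Atom tally by fragment:
  CH3 → C:1 H:3
  CH2 → C:1 H:2
  CH2 → C:1 H:2
  CH2 → C:1 H:2
  CH2COOH → C:2 H:3 O:2
Element totals:
  C: 6
  H: 12
  O: 2
Molecular formula: C6H12O2.
gcd of subscripts = 2; dividing each by 2:
  C: 6/2 = 3
  H: 12/2 = 6
  O: 2/2 = 1

C3H6O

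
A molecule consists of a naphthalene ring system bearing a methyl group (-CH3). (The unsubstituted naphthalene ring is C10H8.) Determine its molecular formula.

Atom tally by fragment:
  naphthalene ring system core → C:10 H:8
  (− 1 ring H displaced by substituents)
  + CH3 → C:1 H:3
Element totals:
  C: 11
  H: 10

C11H10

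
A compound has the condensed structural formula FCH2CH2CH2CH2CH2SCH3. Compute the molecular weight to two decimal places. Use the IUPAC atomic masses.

Atom tally by fragment:
  FCH2 → C:1 H:2 F:1
  CH2 → C:1 H:2
  CH2 → C:1 H:2
  CH2 → C:1 H:2
  CH2SCH3 → C:2 H:5 S:1
Element totals:
  C: 6
  H: 13
  F: 1
  S: 1
Molecular formula: C6H13FS.
  M = 6(12.011) + 13(1.008) + 18.998 + 32.06
    = 72.066 + 13.104 + 18.998 + 32.060 = 136.228

136.23 g/mol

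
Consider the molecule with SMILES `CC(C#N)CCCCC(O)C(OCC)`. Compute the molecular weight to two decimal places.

199.29 g/mol

Atom tally by fragment:
  CH3 → C:1 H:3
  CH(CN) → C:2 H:1 N:1
  CH2 → C:1 H:2
  CH2 → C:1 H:2
  CH2 → C:1 H:2
  CH2 → C:1 H:2
  CH(OH) → C:1 H:2 O:1
  CH2OC2H5 → C:3 H:7 O:1
Element totals:
  C: 11
  H: 21
  N: 1
  O: 2
Molecular formula: C11H21NO2.
  M = 11(12.011) + 21(1.008) + 14.007 + 2(15.999)
    = 132.121 + 21.168 + 14.007 + 31.998 = 199.294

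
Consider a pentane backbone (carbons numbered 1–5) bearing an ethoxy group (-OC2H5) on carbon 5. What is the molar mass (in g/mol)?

116.20 g/mol

Atom tally by fragment:
  CH3 → C:1 H:3
  CH2 → C:1 H:2
  CH2 → C:1 H:2
  CH2 → C:1 H:2
  CH2OC2H5 → C:3 H:7 O:1
Element totals:
  C: 7
  H: 16
  O: 1
Molecular formula: C7H16O.
  M = 7(12.011) + 16(1.008) + 15.999
    = 84.077 + 16.128 + 15.999 = 116.204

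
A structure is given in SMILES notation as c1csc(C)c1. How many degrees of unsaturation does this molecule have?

3

Atom tally by fragment:
  thiophene ring core → C:4 H:4 S:1
  (− 1 ring H displaced by substituents)
  + CH3 → C:1 H:3
Element totals:
  C: 5
  H: 6
  S: 1
Molecular formula: C5H6S.
DoU = (2C + 2 + N − H − X) / 2 = (2·5 + 2 + 0 − 6 − 0) / 2 = 3.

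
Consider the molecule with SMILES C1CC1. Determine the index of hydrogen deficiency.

1

Atom tally by fragment:
  cyclopropane ring core → C:3 H:6
Element totals:
  C: 3
  H: 6
Molecular formula: C3H6.
DoU = (2C + 2 + N − H − X) / 2 = (2·3 + 2 + 0 − 6 − 0) / 2 = 1.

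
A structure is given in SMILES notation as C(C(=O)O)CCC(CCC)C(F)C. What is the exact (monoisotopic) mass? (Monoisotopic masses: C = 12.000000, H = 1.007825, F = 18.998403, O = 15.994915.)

Atom tally by fragment:
  HOOCCH2 → C:2 H:3 O:2
  CH2 → C:1 H:2
  CH2 → C:1 H:2
  CH(CH2CH2CH3) → C:4 H:8
  CH(F) → C:1 H:1 F:1
  CH3 → C:1 H:3
Element totals:
  C: 10
  H: 19
  F: 1
  O: 2
Molecular formula: C10H19FO2.
  M = 10(12.0) + 19(1.007825) + 18.998403 + 2(15.994915)
    = 120.000000 + 19.148675 + 18.998403 + 31.989830 = 190.136908

190.1369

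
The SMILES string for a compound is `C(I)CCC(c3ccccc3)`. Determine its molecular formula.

Atom tally by fragment:
  ICH2 → C:1 H:2 I:1
  CH2 → C:1 H:2
  CH2 → C:1 H:2
  CH2C6H5 → C:7 H:7
Element totals:
  C: 10
  H: 13
  I: 1

C10H13I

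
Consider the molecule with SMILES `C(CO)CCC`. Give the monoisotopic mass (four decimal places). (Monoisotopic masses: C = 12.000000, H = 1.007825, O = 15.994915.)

Atom tally by fragment:
  HOCH2CH2 → C:2 H:5 O:1
  CH2 → C:1 H:2
  CH2 → C:1 H:2
  CH3 → C:1 H:3
Element totals:
  C: 5
  H: 12
  O: 1
Molecular formula: C5H12O.
  M = 5(12.0) + 12(1.007825) + 15.994915
    = 60.000000 + 12.093900 + 15.994915 = 88.088815

88.0888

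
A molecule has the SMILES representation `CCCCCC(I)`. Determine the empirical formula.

Atom tally by fragment:
  CH3 → C:1 H:3
  CH2 → C:1 H:2
  CH2 → C:1 H:2
  CH2 → C:1 H:2
  CH2 → C:1 H:2
  CH2I → C:1 H:2 I:1
Element totals:
  C: 6
  H: 13
  I: 1
Molecular formula: C6H13I.
gcd of subscripts (6, 13, 1) = 1, so the empirical formula equals the molecular formula.

C6H13I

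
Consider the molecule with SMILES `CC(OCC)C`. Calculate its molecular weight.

Atom tally by fragment:
  CH3 → C:1 H:3
  CH(OC2H5) → C:3 H:6 O:1
  CH3 → C:1 H:3
Element totals:
  C: 5
  H: 12
  O: 1
Molecular formula: C5H12O.
  M = 5(12.011) + 12(1.008) + 15.999
    = 60.055 + 12.096 + 15.999 = 88.150

88.15 g/mol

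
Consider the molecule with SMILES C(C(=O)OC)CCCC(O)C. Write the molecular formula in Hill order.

C8H16O3

Atom tally by fragment:
  CH3OOCCH2 → C:3 H:5 O:2
  CH2 → C:1 H:2
  CH2 → C:1 H:2
  CH2 → C:1 H:2
  CH(OH) → C:1 H:2 O:1
  CH3 → C:1 H:3
Element totals:
  C: 8
  H: 16
  O: 3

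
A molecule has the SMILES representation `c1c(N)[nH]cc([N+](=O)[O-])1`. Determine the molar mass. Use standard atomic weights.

Atom tally by fragment:
  pyrrole ring core → C:4 H:5 N:1
  (− 2 ring H displaced by substituents)
  + NH2 → N:1 H:2
  + NO2 → N:1 O:2
Element totals:
  C: 4
  H: 5
  N: 3
  O: 2
Molecular formula: C4H5N3O2.
  M = 4(12.011) + 5(1.008) + 3(14.007) + 2(15.999)
    = 48.044 + 5.040 + 42.021 + 31.998 = 127.103

127.10 g/mol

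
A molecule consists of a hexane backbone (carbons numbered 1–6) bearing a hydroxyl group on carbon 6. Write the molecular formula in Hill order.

C6H14O

Atom tally by fragment:
  CH3 → C:1 H:3
  CH2 → C:1 H:2
  CH2 → C:1 H:2
  CH2 → C:1 H:2
  CH2 → C:1 H:2
  CH2OH → C:1 H:3 O:1
Element totals:
  C: 6
  H: 14
  O: 1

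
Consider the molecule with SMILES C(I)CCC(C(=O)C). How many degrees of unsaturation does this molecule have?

Atom tally by fragment:
  ICH2 → C:1 H:2 I:1
  CH2 → C:1 H:2
  CH2 → C:1 H:2
  CH2COCH3 → C:3 H:5 O:1
Element totals:
  C: 6
  H: 11
  I: 1
  O: 1
Molecular formula: C6H11IO.
DoU = (2C + 2 + N − H − X) / 2 = (2·6 + 2 + 0 − 11 − 1) / 2 = 1.

1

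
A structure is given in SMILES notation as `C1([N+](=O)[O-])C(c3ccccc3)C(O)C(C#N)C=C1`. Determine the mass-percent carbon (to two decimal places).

63.93%

Atom tally by fragment:
  cyclohexene ring core → C:6 H:10
  (− 4 ring H displaced by substituents)
  + NO2 → N:1 O:2
  + C6H5 → C:6 H:5
  + OH → O:1 H:1
  + CN → C:1 N:1
Element totals:
  C: 13
  H: 12
  N: 2
  O: 3
Molecular formula: C13H12N2O3.
Molar mass = 244.250 g/mol.
Mass from C: 13 × 12.011 = 156.143 g/mol.
%C = 156.143 / 244.250 × 100 = 63.93%.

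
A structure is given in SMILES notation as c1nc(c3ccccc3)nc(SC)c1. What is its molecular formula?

C11H10N2S

Atom tally by fragment:
  pyrimidine ring core → C:4 H:4 N:2
  (− 2 ring H displaced by substituents)
  + C6H5 → C:6 H:5
  + SCH3 → C:1 H:3 S:1
Element totals:
  C: 11
  H: 10
  N: 2
  S: 1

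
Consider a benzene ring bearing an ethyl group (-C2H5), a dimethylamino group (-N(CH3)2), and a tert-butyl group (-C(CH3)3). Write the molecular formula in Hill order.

C14H23N

Atom tally by fragment:
  benzene ring core → C:6 H:6
  (− 3 ring H displaced by substituents)
  + C2H5 → C:2 H:5
  + N(CH3)2 → N:1 C:2 H:6
  + C(CH3)3 → C:4 H:9
Element totals:
  C: 14
  H: 23
  N: 1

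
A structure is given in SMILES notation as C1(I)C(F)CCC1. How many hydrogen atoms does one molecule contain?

8

Atom tally by fragment:
  cyclopentane ring core → C:5 H:10
  (− 2 ring H displaced by substituents)
  + I → I:1
  + F → F:1
Element totals:
  C: 5
  H: 8
  F: 1
  I: 1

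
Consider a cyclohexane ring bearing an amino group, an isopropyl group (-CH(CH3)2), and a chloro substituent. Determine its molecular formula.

C9H18ClN

Atom tally by fragment:
  cyclohexane ring core → C:6 H:12
  (− 3 ring H displaced by substituents)
  + NH2 → N:1 H:2
  + CH(CH3)2 → C:3 H:7
  + Cl → Cl:1
Element totals:
  C: 9
  H: 18
  Cl: 1
  N: 1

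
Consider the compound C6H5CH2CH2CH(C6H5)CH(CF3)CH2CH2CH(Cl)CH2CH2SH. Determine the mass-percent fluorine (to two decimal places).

13.74%

Atom tally by fragment:
  C6H5CH2 → C:7 H:7
  CH2 → C:1 H:2
  CH(C6H5) → C:7 H:6
  CH(CF3) → C:2 H:1 F:3
  CH2 → C:1 H:2
  CH2 → C:1 H:2
  CH(Cl) → C:1 H:1 Cl:1
  CH2 → C:1 H:2
  CH2SH → C:1 H:3 S:1
Element totals:
  C: 22
  H: 26
  Cl: 1
  F: 3
  S: 1
Molecular formula: C22H26ClF3S.
Molar mass = 414.954 g/mol.
Mass from F: 3 × 18.998 = 56.994 g/mol.
%F = 56.994 / 414.954 × 100 = 13.74%.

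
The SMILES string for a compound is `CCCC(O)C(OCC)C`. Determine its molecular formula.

C8H18O2

Atom tally by fragment:
  CH3 → C:1 H:3
  CH2 → C:1 H:2
  CH2 → C:1 H:2
  CH(OH) → C:1 H:2 O:1
  CH(OC2H5) → C:3 H:6 O:1
  CH3 → C:1 H:3
Element totals:
  C: 8
  H: 18
  O: 2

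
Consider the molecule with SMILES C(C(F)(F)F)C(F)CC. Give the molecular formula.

Atom tally by fragment:
  F3CCH2 → C:2 H:2 F:3
  CH(F) → C:1 H:1 F:1
  CH2 → C:1 H:2
  CH3 → C:1 H:3
Element totals:
  C: 5
  H: 8
  F: 4

C5H8F4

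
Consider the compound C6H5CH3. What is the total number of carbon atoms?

7

Element totals:
  C: 7
  H: 8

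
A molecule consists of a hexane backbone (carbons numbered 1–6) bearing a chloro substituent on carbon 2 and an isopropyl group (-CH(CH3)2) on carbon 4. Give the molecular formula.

C9H19Cl

Atom tally by fragment:
  CH3 → C:1 H:3
  CH(Cl) → C:1 H:1 Cl:1
  CH2 → C:1 H:2
  CH(CH(CH3)2) → C:4 H:8
  CH2 → C:1 H:2
  CH3 → C:1 H:3
Element totals:
  C: 9
  H: 19
  Cl: 1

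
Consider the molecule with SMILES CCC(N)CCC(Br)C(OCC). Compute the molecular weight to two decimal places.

Atom tally by fragment:
  CH3 → C:1 H:3
  CH2 → C:1 H:2
  CH(NH2) → C:1 H:3 N:1
  CH2 → C:1 H:2
  CH2 → C:1 H:2
  CH(Br) → C:1 H:1 Br:1
  CH2OC2H5 → C:3 H:7 O:1
Element totals:
  C: 9
  H: 20
  Br: 1
  N: 1
  O: 1
Molecular formula: C9H20BrNO.
  M = 9(12.011) + 20(1.008) + 79.904 + 14.007 + 15.999
    = 108.099 + 20.160 + 79.904 + 14.007 + 15.999 = 238.169

238.17 g/mol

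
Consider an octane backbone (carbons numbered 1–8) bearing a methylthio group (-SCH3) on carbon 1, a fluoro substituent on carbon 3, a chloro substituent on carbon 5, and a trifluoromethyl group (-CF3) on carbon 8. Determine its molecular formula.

C10H17ClF4S

Atom tally by fragment:
  CH3SCH2 → C:2 H:5 S:1
  CH2 → C:1 H:2
  CH(F) → C:1 H:1 F:1
  CH2 → C:1 H:2
  CH(Cl) → C:1 H:1 Cl:1
  CH2 → C:1 H:2
  CH2 → C:1 H:2
  CH2CF3 → C:2 H:2 F:3
Element totals:
  C: 10
  H: 17
  Cl: 1
  F: 4
  S: 1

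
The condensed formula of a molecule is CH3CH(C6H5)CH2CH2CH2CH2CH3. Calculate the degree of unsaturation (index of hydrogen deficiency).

4

Atom tally by fragment:
  CH3 → C:1 H:3
  CH(C6H5) → C:7 H:6
  CH2 → C:1 H:2
  CH2 → C:1 H:2
  CH2 → C:1 H:2
  CH2 → C:1 H:2
  CH3 → C:1 H:3
Element totals:
  C: 13
  H: 20
Molecular formula: C13H20.
DoU = (2C + 2 + N − H − X) / 2 = (2·13 + 2 + 0 − 20 − 0) / 2 = 4.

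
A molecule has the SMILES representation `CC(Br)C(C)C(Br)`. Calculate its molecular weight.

Atom tally by fragment:
  CH3 → C:1 H:3
  CH(Br) → C:1 H:1 Br:1
  CH(CH3) → C:2 H:4
  CH2Br → C:1 H:2 Br:1
Element totals:
  C: 5
  H: 10
  Br: 2
Molecular formula: C5H10Br2.
  M = 5(12.011) + 10(1.008) + 2(79.904)
    = 60.055 + 10.080 + 159.808 = 229.943

229.94 g/mol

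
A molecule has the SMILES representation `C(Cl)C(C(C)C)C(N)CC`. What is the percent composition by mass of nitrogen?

Atom tally by fragment:
  ClCH2 → C:1 H:2 Cl:1
  CH(CH(CH3)2) → C:4 H:8
  CH(NH2) → C:1 H:3 N:1
  CH2 → C:1 H:2
  CH3 → C:1 H:3
Element totals:
  C: 8
  H: 18
  Cl: 1
  N: 1
Molecular formula: C8H18ClN.
Molar mass = 163.689 g/mol.
Mass from N: 1 × 14.007 = 14.007 g/mol.
%N = 14.007 / 163.689 × 100 = 8.56%.

8.56%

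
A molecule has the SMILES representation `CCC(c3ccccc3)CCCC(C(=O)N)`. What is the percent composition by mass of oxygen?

7.29%

Atom tally by fragment:
  CH3 → C:1 H:3
  CH2 → C:1 H:2
  CH(C6H5) → C:7 H:6
  CH2 → C:1 H:2
  CH2 → C:1 H:2
  CH2 → C:1 H:2
  CH2CONH2 → C:2 H:4 O:1 N:1
Element totals:
  C: 14
  H: 21
  N: 1
  O: 1
Molecular formula: C14H21NO.
Molar mass = 219.328 g/mol.
Mass from O: 1 × 15.999 = 15.999 g/mol.
%O = 15.999 / 219.328 × 100 = 7.29%.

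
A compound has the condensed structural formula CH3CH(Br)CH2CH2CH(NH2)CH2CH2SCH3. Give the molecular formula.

C8H18BrNS

Atom tally by fragment:
  CH3 → C:1 H:3
  CH(Br) → C:1 H:1 Br:1
  CH2 → C:1 H:2
  CH2 → C:1 H:2
  CH(NH2) → C:1 H:3 N:1
  CH2 → C:1 H:2
  CH2SCH3 → C:2 H:5 S:1
Element totals:
  C: 8
  H: 18
  Br: 1
  N: 1
  S: 1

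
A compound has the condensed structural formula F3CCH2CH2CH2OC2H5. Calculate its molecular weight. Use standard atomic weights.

Element totals:
  C: 6
  H: 11
  F: 3
  O: 1
Molecular formula: C6H11F3O.
  M = 6(12.011) + 11(1.008) + 3(18.998) + 15.999
    = 72.066 + 11.088 + 56.994 + 15.999 = 156.147

156.15 g/mol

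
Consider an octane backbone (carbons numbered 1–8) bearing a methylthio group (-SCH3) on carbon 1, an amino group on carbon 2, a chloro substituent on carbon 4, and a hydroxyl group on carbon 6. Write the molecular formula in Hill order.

C9H20ClNOS

Atom tally by fragment:
  CH3SCH2 → C:2 H:5 S:1
  CH(NH2) → C:1 H:3 N:1
  CH2 → C:1 H:2
  CH(Cl) → C:1 H:1 Cl:1
  CH2 → C:1 H:2
  CH(OH) → C:1 H:2 O:1
  CH2 → C:1 H:2
  CH3 → C:1 H:3
Element totals:
  C: 9
  H: 20
  Cl: 1
  N: 1
  O: 1
  S: 1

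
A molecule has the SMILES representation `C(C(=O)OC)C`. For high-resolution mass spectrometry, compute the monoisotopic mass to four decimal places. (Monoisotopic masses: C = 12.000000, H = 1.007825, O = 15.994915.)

Atom tally by fragment:
  CH3OOCCH2 → C:3 H:5 O:2
  CH3 → C:1 H:3
Element totals:
  C: 4
  H: 8
  O: 2
Molecular formula: C4H8O2.
  M = 4(12.0) + 8(1.007825) + 2(15.994915)
    = 48.000000 + 8.062600 + 31.989830 = 88.052430

88.0524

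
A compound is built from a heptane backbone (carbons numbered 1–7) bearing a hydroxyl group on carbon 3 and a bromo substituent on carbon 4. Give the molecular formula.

C7H15BrO

Atom tally by fragment:
  CH3 → C:1 H:3
  CH2 → C:1 H:2
  CH(OH) → C:1 H:2 O:1
  CH(Br) → C:1 H:1 Br:1
  CH2 → C:1 H:2
  CH2 → C:1 H:2
  CH3 → C:1 H:3
Element totals:
  C: 7
  H: 15
  Br: 1
  O: 1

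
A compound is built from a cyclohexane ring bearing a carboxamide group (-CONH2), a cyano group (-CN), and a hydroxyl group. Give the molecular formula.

Atom tally by fragment:
  cyclohexane ring core → C:6 H:12
  (− 3 ring H displaced by substituents)
  + CONH2 → C:1 H:2 O:1 N:1
  + CN → C:1 N:1
  + OH → O:1 H:1
Element totals:
  C: 8
  H: 12
  N: 2
  O: 2

C8H12N2O2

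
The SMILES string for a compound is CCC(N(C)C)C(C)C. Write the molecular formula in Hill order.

C8H19N

Atom tally by fragment:
  CH3 → C:1 H:3
  CH2 → C:1 H:2
  CH(N(CH3)2) → C:3 H:7 N:1
  CH(CH3) → C:2 H:4
  CH3 → C:1 H:3
Element totals:
  C: 8
  H: 19
  N: 1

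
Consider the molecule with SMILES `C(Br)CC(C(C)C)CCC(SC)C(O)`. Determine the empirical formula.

C11H23BrOS

Atom tally by fragment:
  BrCH2 → C:1 H:2 Br:1
  CH2 → C:1 H:2
  CH(CH(CH3)2) → C:4 H:8
  CH2 → C:1 H:2
  CH2 → C:1 H:2
  CH(SCH3) → C:2 H:4 S:1
  CH2OH → C:1 H:3 O:1
Element totals:
  C: 11
  H: 23
  Br: 1
  O: 1
  S: 1
Molecular formula: C11H23BrOS.
gcd of subscripts (1, 11, 23, 1, 1) = 1, so the empirical formula equals the molecular formula.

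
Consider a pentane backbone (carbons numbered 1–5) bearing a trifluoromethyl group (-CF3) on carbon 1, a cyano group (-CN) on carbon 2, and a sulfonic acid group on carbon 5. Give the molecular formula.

Atom tally by fragment:
  F3CCH2 → C:2 H:2 F:3
  CH(CN) → C:2 H:1 N:1
  CH2 → C:1 H:2
  CH2 → C:1 H:2
  CH2SO3H → C:1 H:3 S:1 O:3
Element totals:
  C: 7
  H: 10
  F: 3
  N: 1
  O: 3
  S: 1

C7H10F3NO3S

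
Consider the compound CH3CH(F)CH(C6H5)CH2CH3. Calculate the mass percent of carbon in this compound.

79.48%

Element totals:
  C: 11
  H: 15
  F: 1
Molecular formula: C11H15F.
Molar mass = 166.239 g/mol.
Mass from C: 11 × 12.011 = 132.121 g/mol.
%C = 132.121 / 166.239 × 100 = 79.48%.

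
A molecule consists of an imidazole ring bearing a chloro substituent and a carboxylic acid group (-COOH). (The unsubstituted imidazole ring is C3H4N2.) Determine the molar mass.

Atom tally by fragment:
  imidazole ring core → C:3 H:4 N:2
  (− 2 ring H displaced by substituents)
  + Cl → Cl:1
  + COOH → C:1 H:1 O:2
Element totals:
  C: 4
  H: 3
  Cl: 1
  N: 2
  O: 2
Molecular formula: C4H3ClN2O2.
  M = 4(12.011) + 3(1.008) + 35.45 + 2(14.007) + 2(15.999)
    = 48.044 + 3.024 + 35.450 + 28.014 + 31.998 = 146.530

146.53 g/mol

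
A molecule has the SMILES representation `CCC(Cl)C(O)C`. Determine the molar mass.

122.59 g/mol

Atom tally by fragment:
  CH3 → C:1 H:3
  CH2 → C:1 H:2
  CH(Cl) → C:1 H:1 Cl:1
  CH(OH) → C:1 H:2 O:1
  CH3 → C:1 H:3
Element totals:
  C: 5
  H: 11
  Cl: 1
  O: 1
Molecular formula: C5H11ClO.
  M = 5(12.011) + 11(1.008) + 35.45 + 15.999
    = 60.055 + 11.088 + 35.450 + 15.999 = 122.592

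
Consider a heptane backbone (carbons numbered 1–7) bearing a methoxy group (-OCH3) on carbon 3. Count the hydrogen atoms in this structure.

18

Atom tally by fragment:
  CH3 → C:1 H:3
  CH2 → C:1 H:2
  CH(OCH3) → C:2 H:4 O:1
  CH2 → C:1 H:2
  CH2 → C:1 H:2
  CH2 → C:1 H:2
  CH3 → C:1 H:3
Element totals:
  C: 8
  H: 18
  O: 1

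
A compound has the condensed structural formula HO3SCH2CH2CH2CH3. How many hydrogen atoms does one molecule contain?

Element totals:
  C: 4
  H: 10
  O: 3
  S: 1

10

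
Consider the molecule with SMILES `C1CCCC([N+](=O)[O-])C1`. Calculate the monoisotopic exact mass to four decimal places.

129.0790

Atom tally by fragment:
  cyclohexane ring core → C:6 H:12
  (− 1 ring H displaced by substituents)
  + NO2 → N:1 O:2
Element totals:
  C: 6
  H: 11
  N: 1
  O: 2
Molecular formula: C6H11NO2.
  M = 6(12.0) + 11(1.007825) + 14.003074 + 2(15.994915)
    = 72.000000 + 11.086075 + 14.003074 + 31.989830 = 129.078979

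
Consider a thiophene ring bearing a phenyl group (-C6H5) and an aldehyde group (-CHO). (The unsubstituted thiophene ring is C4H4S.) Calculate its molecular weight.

188.24 g/mol

Atom tally by fragment:
  thiophene ring core → C:4 H:4 S:1
  (− 2 ring H displaced by substituents)
  + C6H5 → C:6 H:5
  + CHO → C:1 H:1 O:1
Element totals:
  C: 11
  H: 8
  O: 1
  S: 1
Molecular formula: C11H8OS.
  M = 11(12.011) + 8(1.008) + 15.999 + 32.06
    = 132.121 + 8.064 + 15.999 + 32.060 = 188.244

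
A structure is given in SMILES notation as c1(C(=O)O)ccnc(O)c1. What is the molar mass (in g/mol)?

Atom tally by fragment:
  pyridine ring core → C:5 H:5 N:1
  (− 2 ring H displaced by substituents)
  + COOH → C:1 H:1 O:2
  + OH → O:1 H:1
Element totals:
  C: 6
  H: 5
  N: 1
  O: 3
Molecular formula: C6H5NO3.
  M = 6(12.011) + 5(1.008) + 14.007 + 3(15.999)
    = 72.066 + 5.040 + 14.007 + 47.997 = 139.110

139.11 g/mol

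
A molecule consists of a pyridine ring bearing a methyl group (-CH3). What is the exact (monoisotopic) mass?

Atom tally by fragment:
  pyridine ring core → C:5 H:5 N:1
  (− 1 ring H displaced by substituents)
  + CH3 → C:1 H:3
Element totals:
  C: 6
  H: 7
  N: 1
Molecular formula: C6H7N.
  M = 6(12.0) + 7(1.007825) + 14.003074
    = 72.000000 + 7.054775 + 14.003074 = 93.057849

93.0578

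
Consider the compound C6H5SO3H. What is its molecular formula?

Element totals:
  C: 6
  H: 6
  O: 3
  S: 1

C6H6O3S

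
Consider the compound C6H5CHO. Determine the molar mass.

Atom tally by fragment:
  benzene ring core → C:6 H:6
  (− 1 ring H displaced by substituents)
  + CHO → C:1 H:1 O:1
Element totals:
  C: 7
  H: 6
  O: 1
Molecular formula: C7H6O.
  M = 7(12.011) + 6(1.008) + 15.999
    = 84.077 + 6.048 + 15.999 = 106.124

106.12 g/mol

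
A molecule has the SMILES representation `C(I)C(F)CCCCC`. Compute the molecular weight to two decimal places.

Atom tally by fragment:
  ICH2 → C:1 H:2 I:1
  CH(F) → C:1 H:1 F:1
  CH2 → C:1 H:2
  CH2 → C:1 H:2
  CH2 → C:1 H:2
  CH2 → C:1 H:2
  CH3 → C:1 H:3
Element totals:
  C: 7
  H: 14
  F: 1
  I: 1
Molecular formula: C7H14FI.
  M = 7(12.011) + 14(1.008) + 18.998 + 126.904
    = 84.077 + 14.112 + 18.998 + 126.904 = 244.091

244.09 g/mol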